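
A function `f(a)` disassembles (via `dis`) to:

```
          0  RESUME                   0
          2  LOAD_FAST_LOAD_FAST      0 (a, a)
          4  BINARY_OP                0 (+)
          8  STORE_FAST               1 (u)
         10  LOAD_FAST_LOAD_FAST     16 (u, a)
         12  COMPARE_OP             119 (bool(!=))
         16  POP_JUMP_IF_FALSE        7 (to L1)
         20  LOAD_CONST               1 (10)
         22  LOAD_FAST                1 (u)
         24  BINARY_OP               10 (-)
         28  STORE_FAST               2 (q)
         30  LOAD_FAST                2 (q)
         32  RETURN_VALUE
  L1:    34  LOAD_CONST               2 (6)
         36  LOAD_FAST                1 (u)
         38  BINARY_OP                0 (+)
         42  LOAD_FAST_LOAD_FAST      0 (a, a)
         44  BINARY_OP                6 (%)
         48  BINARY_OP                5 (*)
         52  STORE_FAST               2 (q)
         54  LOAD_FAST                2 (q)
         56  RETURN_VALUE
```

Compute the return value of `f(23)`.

-36

LOAD_FAST_LOAD_FAST a,a → push 23,23. Stack: [23, 23]
BINARY_OP + → 23 + 23 = 46. Stack: [46]
STORE_FAST u → u=46. Stack: []
LOAD_FAST_LOAD_FAST u,a → push 46,23. Stack: [46, 23]
COMPARE_OP bool(!=) → 46 vs 23 = True. Stack: [True]
POP_JUMP_IF_FALSE → pop True; no jump. Stack: []
LOAD_CONST → push 10. Stack: [10]
LOAD_FAST u → push 46. Stack: [10, 46]
BINARY_OP - → 10 - 46 = -36. Stack: [-36]
STORE_FAST q → q=-36. Stack: []
LOAD_FAST q → push -36. Stack: [-36]
RETURN_VALUE → return -36.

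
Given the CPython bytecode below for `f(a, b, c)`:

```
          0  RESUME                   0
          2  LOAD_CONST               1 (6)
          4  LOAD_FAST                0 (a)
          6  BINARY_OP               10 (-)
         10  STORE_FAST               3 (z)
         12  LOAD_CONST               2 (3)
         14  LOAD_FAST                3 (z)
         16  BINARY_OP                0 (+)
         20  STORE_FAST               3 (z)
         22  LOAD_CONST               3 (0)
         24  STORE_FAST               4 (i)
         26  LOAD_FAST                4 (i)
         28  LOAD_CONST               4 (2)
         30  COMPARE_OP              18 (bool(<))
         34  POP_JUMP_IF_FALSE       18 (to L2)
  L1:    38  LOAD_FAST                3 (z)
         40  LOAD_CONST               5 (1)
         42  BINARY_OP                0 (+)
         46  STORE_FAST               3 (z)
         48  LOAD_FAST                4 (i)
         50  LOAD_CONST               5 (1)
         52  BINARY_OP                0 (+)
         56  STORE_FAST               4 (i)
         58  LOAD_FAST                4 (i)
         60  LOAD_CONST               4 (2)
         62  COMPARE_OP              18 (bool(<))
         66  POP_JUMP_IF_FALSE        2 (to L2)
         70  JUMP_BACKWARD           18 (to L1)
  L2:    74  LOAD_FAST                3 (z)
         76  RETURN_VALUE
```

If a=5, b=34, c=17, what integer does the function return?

6

LOAD_CONST → push 6. Stack: [6]
LOAD_FAST a → push 5. Stack: [6, 5]
BINARY_OP - → 6 - 5 = 1. Stack: [1]
STORE_FAST z → z=1. Stack: []
LOAD_CONST → push 3. Stack: [3]
LOAD_FAST z → push 1. Stack: [3, 1]
BINARY_OP + → 3 + 1 = 4. Stack: [4]
STORE_FAST z → z=4. Stack: []
LOAD_CONST → push 0. Stack: [0]
STORE_FAST i → i=0. Stack: []
LOAD_FAST i → push 0. Stack: [0]
LOAD_CONST → push 2. Stack: [0, 2]
COMPARE_OP bool(<) → 0 vs 2 = True. Stack: [True]
POP_JUMP_IF_FALSE → pop True; no jump. Stack: []
LOAD_FAST z → push 4. Stack: [4]
LOAD_CONST → push 1. Stack: [4, 1]
BINARY_OP + → 4 + 1 = 5. Stack: [5]
STORE_FAST z → z=5. Stack: []
LOAD_FAST i → push 0. Stack: [0]
LOAD_CONST → push 1. Stack: [0, 1]
BINARY_OP + → 0 + 1 = 1. Stack: [1]
STORE_FAST i → i=1. Stack: []
LOAD_FAST i → push 1. Stack: [1]
LOAD_CONST → push 2. Stack: [1, 2]
COMPARE_OP bool(<) → 1 vs 2 = True. Stack: [True]
POP_JUMP_IF_FALSE → pop True; no jump. Stack: []
LOAD_FAST z → push 5. Stack: [5]
LOAD_CONST → push 1. Stack: [5, 1]
BINARY_OP + → 5 + 1 = 6. Stack: [6]
STORE_FAST z → z=6. Stack: []
LOAD_FAST i → push 1. Stack: [1]
LOAD_CONST → push 1. Stack: [1, 1]
BINARY_OP + → 1 + 1 = 2. Stack: [2]
STORE_FAST i → i=2. Stack: []
LOAD_FAST i → push 2. Stack: [2]
LOAD_CONST → push 2. Stack: [2, 2]
COMPARE_OP bool(<) → 2 vs 2 = False. Stack: [False]
POP_JUMP_IF_FALSE → pop False; jump. Stack: []
LOAD_FAST z → push 6. Stack: [6]
RETURN_VALUE → return 6.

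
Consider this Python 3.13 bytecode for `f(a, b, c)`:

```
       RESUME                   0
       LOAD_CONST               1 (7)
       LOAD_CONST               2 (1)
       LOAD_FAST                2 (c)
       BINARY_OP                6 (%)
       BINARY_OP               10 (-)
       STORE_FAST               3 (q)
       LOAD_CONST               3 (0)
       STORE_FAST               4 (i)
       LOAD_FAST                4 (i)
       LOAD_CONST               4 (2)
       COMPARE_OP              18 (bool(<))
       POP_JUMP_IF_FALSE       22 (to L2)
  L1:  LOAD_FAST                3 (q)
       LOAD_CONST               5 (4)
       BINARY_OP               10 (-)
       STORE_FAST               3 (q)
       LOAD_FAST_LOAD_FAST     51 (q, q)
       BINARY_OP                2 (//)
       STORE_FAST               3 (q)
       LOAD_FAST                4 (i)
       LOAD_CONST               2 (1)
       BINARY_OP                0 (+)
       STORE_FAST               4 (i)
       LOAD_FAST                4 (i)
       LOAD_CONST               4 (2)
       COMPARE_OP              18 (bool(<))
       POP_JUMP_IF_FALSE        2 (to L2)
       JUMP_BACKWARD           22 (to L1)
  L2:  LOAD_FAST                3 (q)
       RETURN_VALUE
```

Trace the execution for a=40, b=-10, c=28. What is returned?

LOAD_CONST → push 7. Stack: [7]
LOAD_CONST → push 1. Stack: [7, 1]
LOAD_FAST c → push 28. Stack: [7, 1, 28]
BINARY_OP % → 1 % 28 = 1. Stack: [7, 1]
BINARY_OP - → 7 - 1 = 6. Stack: [6]
STORE_FAST q → q=6. Stack: []
LOAD_CONST → push 0. Stack: [0]
STORE_FAST i → i=0. Stack: []
LOAD_FAST i → push 0. Stack: [0]
LOAD_CONST → push 2. Stack: [0, 2]
COMPARE_OP bool(<) → 0 vs 2 = True. Stack: [True]
POP_JUMP_IF_FALSE → pop True; no jump. Stack: []
LOAD_FAST q → push 6. Stack: [6]
LOAD_CONST → push 4. Stack: [6, 4]
BINARY_OP - → 6 - 4 = 2. Stack: [2]
STORE_FAST q → q=2. Stack: []
LOAD_FAST_LOAD_FAST q,q → push 2,2. Stack: [2, 2]
BINARY_OP // → 2 // 2 = 1. Stack: [1]
STORE_FAST q → q=1. Stack: []
LOAD_FAST i → push 0. Stack: [0]
LOAD_CONST → push 1. Stack: [0, 1]
BINARY_OP + → 0 + 1 = 1. Stack: [1]
STORE_FAST i → i=1. Stack: []
LOAD_FAST i → push 1. Stack: [1]
LOAD_CONST → push 2. Stack: [1, 2]
COMPARE_OP bool(<) → 1 vs 2 = True. Stack: [True]
POP_JUMP_IF_FALSE → pop True; no jump. Stack: []
LOAD_FAST q → push 1. Stack: [1]
LOAD_CONST → push 4. Stack: [1, 4]
BINARY_OP - → 1 - 4 = -3. Stack: [-3]
STORE_FAST q → q=-3. Stack: []
LOAD_FAST_LOAD_FAST q,q → push -3,-3. Stack: [-3, -3]
BINARY_OP // → -3 // -3 = 1. Stack: [1]
STORE_FAST q → q=1. Stack: []
LOAD_FAST i → push 1. Stack: [1]
LOAD_CONST → push 1. Stack: [1, 1]
BINARY_OP + → 1 + 1 = 2. Stack: [2]
STORE_FAST i → i=2. Stack: []
LOAD_FAST i → push 2. Stack: [2]
LOAD_CONST → push 2. Stack: [2, 2]
COMPARE_OP bool(<) → 2 vs 2 = False. Stack: [False]
POP_JUMP_IF_FALSE → pop False; jump. Stack: []
LOAD_FAST q → push 1. Stack: [1]
RETURN_VALUE → return 1.

1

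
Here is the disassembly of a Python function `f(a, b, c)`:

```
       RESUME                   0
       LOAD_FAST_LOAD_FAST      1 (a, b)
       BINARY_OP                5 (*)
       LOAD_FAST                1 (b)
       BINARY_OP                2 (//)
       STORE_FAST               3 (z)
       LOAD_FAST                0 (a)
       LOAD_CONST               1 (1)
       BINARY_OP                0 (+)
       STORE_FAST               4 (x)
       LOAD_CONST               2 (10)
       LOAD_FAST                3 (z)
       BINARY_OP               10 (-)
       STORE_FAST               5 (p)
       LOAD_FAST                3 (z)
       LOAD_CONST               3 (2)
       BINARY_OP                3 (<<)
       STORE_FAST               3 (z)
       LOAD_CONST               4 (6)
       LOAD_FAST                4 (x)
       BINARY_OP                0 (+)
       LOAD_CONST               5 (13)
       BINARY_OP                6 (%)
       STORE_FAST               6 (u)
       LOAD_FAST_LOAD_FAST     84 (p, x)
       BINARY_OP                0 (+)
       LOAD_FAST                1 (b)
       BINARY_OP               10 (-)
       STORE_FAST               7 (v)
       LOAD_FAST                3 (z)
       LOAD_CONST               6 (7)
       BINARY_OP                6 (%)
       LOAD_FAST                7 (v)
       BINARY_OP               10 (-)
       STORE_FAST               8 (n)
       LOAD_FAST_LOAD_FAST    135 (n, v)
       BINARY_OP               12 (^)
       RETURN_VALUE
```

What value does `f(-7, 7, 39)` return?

-8

LOAD_FAST_LOAD_FAST a,b → push -7,7. Stack: [-7, 7]
BINARY_OP * → -7 * 7 = -49. Stack: [-49]
LOAD_FAST b → push 7. Stack: [-49, 7]
BINARY_OP // → -49 // 7 = -7. Stack: [-7]
STORE_FAST z → z=-7. Stack: []
LOAD_FAST a → push -7. Stack: [-7]
LOAD_CONST → push 1. Stack: [-7, 1]
BINARY_OP + → -7 + 1 = -6. Stack: [-6]
STORE_FAST x → x=-6. Stack: []
LOAD_CONST → push 10. Stack: [10]
LOAD_FAST z → push -7. Stack: [10, -7]
BINARY_OP - → 10 - -7 = 17. Stack: [17]
STORE_FAST p → p=17. Stack: []
LOAD_FAST z → push -7. Stack: [-7]
LOAD_CONST → push 2. Stack: [-7, 2]
BINARY_OP << → -7 << 2 = -28. Stack: [-28]
STORE_FAST z → z=-28. Stack: []
LOAD_CONST → push 6. Stack: [6]
LOAD_FAST x → push -6. Stack: [6, -6]
BINARY_OP + → 6 + -6 = 0. Stack: [0]
LOAD_CONST → push 13. Stack: [0, 13]
BINARY_OP % → 0 % 13 = 0. Stack: [0]
STORE_FAST u → u=0. Stack: []
LOAD_FAST_LOAD_FAST p,x → push 17,-6. Stack: [17, -6]
BINARY_OP + → 17 + -6 = 11. Stack: [11]
LOAD_FAST b → push 7. Stack: [11, 7]
BINARY_OP - → 11 - 7 = 4. Stack: [4]
STORE_FAST v → v=4. Stack: []
LOAD_FAST z → push -28. Stack: [-28]
LOAD_CONST → push 7. Stack: [-28, 7]
BINARY_OP % → -28 % 7 = 0. Stack: [0]
LOAD_FAST v → push 4. Stack: [0, 4]
BINARY_OP - → 0 - 4 = -4. Stack: [-4]
STORE_FAST n → n=-4. Stack: []
LOAD_FAST_LOAD_FAST n,v → push -4,4. Stack: [-4, 4]
BINARY_OP ^ → -4 ^ 4 = -8. Stack: [-8]
RETURN_VALUE → return -8.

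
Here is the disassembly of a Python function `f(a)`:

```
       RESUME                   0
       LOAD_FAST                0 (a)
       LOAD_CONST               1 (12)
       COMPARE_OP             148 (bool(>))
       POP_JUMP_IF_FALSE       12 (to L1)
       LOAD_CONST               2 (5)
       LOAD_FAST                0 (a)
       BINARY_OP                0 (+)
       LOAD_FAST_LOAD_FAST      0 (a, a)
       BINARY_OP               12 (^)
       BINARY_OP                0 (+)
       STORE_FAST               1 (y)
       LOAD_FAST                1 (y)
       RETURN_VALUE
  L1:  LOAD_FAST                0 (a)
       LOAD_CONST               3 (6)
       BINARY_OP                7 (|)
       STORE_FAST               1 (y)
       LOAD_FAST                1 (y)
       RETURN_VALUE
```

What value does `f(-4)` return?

-2

LOAD_FAST a → push -4. Stack: [-4]
LOAD_CONST → push 12. Stack: [-4, 12]
COMPARE_OP bool(>) → -4 vs 12 = False. Stack: [False]
POP_JUMP_IF_FALSE → pop False; jump. Stack: []
LOAD_FAST a → push -4. Stack: [-4]
LOAD_CONST → push 6. Stack: [-4, 6]
BINARY_OP | → -4 | 6 = -2. Stack: [-2]
STORE_FAST y → y=-2. Stack: []
LOAD_FAST y → push -2. Stack: [-2]
RETURN_VALUE → return -2.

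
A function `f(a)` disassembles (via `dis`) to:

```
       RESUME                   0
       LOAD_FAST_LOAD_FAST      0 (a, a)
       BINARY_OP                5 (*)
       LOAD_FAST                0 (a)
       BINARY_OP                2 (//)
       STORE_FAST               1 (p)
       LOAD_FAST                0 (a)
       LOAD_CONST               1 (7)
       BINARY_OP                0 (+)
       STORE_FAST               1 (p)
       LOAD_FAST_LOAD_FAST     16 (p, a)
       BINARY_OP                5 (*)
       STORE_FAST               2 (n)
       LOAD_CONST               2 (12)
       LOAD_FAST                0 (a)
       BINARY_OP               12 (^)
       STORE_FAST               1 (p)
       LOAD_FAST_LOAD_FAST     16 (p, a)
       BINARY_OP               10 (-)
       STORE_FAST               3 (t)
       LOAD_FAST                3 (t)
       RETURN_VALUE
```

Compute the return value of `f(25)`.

LOAD_FAST_LOAD_FAST a,a → push 25,25. Stack: [25, 25]
BINARY_OP * → 25 * 25 = 625. Stack: [625]
LOAD_FAST a → push 25. Stack: [625, 25]
BINARY_OP // → 625 // 25 = 25. Stack: [25]
STORE_FAST p → p=25. Stack: []
LOAD_FAST a → push 25. Stack: [25]
LOAD_CONST → push 7. Stack: [25, 7]
BINARY_OP + → 25 + 7 = 32. Stack: [32]
STORE_FAST p → p=32. Stack: []
LOAD_FAST_LOAD_FAST p,a → push 32,25. Stack: [32, 25]
BINARY_OP * → 32 * 25 = 800. Stack: [800]
STORE_FAST n → n=800. Stack: []
LOAD_CONST → push 12. Stack: [12]
LOAD_FAST a → push 25. Stack: [12, 25]
BINARY_OP ^ → 12 ^ 25 = 21. Stack: [21]
STORE_FAST p → p=21. Stack: []
LOAD_FAST_LOAD_FAST p,a → push 21,25. Stack: [21, 25]
BINARY_OP - → 21 - 25 = -4. Stack: [-4]
STORE_FAST t → t=-4. Stack: []
LOAD_FAST t → push -4. Stack: [-4]
RETURN_VALUE → return -4.

-4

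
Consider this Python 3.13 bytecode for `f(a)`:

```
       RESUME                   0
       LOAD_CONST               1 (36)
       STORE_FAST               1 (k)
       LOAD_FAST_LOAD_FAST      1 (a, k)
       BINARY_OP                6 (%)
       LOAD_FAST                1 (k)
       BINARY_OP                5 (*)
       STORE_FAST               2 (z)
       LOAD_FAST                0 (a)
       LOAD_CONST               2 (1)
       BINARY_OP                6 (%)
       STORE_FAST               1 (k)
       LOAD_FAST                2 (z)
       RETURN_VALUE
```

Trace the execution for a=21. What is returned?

756

LOAD_CONST → push 36. Stack: [36]
STORE_FAST k → k=36. Stack: []
LOAD_FAST_LOAD_FAST a,k → push 21,36. Stack: [21, 36]
BINARY_OP % → 21 % 36 = 21. Stack: [21]
LOAD_FAST k → push 36. Stack: [21, 36]
BINARY_OP * → 21 * 36 = 756. Stack: [756]
STORE_FAST z → z=756. Stack: []
LOAD_FAST a → push 21. Stack: [21]
LOAD_CONST → push 1. Stack: [21, 1]
BINARY_OP % → 21 % 1 = 0. Stack: [0]
STORE_FAST k → k=0. Stack: []
LOAD_FAST z → push 756. Stack: [756]
RETURN_VALUE → return 756.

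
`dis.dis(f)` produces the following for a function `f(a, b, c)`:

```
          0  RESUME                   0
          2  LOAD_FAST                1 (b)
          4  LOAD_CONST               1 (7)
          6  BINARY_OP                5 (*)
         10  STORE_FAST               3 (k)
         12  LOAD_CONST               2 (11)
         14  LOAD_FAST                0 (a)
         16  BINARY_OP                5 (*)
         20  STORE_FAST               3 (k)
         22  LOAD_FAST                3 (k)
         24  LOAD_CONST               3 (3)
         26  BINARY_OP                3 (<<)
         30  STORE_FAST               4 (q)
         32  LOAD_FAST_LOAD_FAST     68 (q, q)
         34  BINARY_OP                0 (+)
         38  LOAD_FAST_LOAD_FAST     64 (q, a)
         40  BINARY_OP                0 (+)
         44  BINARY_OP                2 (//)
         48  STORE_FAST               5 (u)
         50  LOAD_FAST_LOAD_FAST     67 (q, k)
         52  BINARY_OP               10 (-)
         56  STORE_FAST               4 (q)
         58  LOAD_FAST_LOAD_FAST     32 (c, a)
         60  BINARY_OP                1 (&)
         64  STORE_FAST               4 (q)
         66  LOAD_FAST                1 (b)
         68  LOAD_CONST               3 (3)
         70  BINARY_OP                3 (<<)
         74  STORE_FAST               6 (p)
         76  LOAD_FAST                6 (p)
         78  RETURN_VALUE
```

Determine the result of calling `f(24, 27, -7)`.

LOAD_FAST b → push 27. Stack: [27]
LOAD_CONST → push 7. Stack: [27, 7]
BINARY_OP * → 27 * 7 = 189. Stack: [189]
STORE_FAST k → k=189. Stack: []
LOAD_CONST → push 11. Stack: [11]
LOAD_FAST a → push 24. Stack: [11, 24]
BINARY_OP * → 11 * 24 = 264. Stack: [264]
STORE_FAST k → k=264. Stack: []
LOAD_FAST k → push 264. Stack: [264]
LOAD_CONST → push 3. Stack: [264, 3]
BINARY_OP << → 264 << 3 = 2112. Stack: [2112]
STORE_FAST q → q=2112. Stack: []
LOAD_FAST_LOAD_FAST q,q → push 2112,2112. Stack: [2112, 2112]
BINARY_OP + → 2112 + 2112 = 4224. Stack: [4224]
LOAD_FAST_LOAD_FAST q,a → push 2112,24. Stack: [4224, 2112, 24]
BINARY_OP + → 2112 + 24 = 2136. Stack: [4224, 2136]
BINARY_OP // → 4224 // 2136 = 1. Stack: [1]
STORE_FAST u → u=1. Stack: []
LOAD_FAST_LOAD_FAST q,k → push 2112,264. Stack: [2112, 264]
BINARY_OP - → 2112 - 264 = 1848. Stack: [1848]
STORE_FAST q → q=1848. Stack: []
LOAD_FAST_LOAD_FAST c,a → push -7,24. Stack: [-7, 24]
BINARY_OP & → -7 & 24 = 24. Stack: [24]
STORE_FAST q → q=24. Stack: []
LOAD_FAST b → push 27. Stack: [27]
LOAD_CONST → push 3. Stack: [27, 3]
BINARY_OP << → 27 << 3 = 216. Stack: [216]
STORE_FAST p → p=216. Stack: []
LOAD_FAST p → push 216. Stack: [216]
RETURN_VALUE → return 216.

216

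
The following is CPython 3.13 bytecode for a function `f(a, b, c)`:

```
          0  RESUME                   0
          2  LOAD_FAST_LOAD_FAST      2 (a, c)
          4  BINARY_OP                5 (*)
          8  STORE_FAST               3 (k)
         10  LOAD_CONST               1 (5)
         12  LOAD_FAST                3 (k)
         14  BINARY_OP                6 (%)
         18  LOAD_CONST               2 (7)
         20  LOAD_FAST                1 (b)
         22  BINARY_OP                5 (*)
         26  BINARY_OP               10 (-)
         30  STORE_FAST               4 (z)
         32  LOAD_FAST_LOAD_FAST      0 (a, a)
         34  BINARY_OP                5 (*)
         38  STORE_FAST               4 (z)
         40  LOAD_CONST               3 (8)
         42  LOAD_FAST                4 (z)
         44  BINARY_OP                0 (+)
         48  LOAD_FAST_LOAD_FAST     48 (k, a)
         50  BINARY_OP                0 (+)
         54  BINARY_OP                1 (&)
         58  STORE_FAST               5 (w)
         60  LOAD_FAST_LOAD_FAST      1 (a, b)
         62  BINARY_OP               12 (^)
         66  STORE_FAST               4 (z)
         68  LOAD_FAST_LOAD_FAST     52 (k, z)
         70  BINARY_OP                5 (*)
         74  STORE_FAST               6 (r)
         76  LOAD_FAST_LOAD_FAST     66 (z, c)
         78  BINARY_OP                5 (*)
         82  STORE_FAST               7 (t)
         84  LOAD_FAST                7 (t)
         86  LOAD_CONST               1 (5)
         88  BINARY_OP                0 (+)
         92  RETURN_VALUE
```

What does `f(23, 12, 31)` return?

842

LOAD_FAST_LOAD_FAST a,c → push 23,31. Stack: [23, 31]
BINARY_OP * → 23 * 31 = 713. Stack: [713]
STORE_FAST k → k=713. Stack: []
LOAD_CONST → push 5. Stack: [5]
LOAD_FAST k → push 713. Stack: [5, 713]
BINARY_OP % → 5 % 713 = 5. Stack: [5]
LOAD_CONST → push 7. Stack: [5, 7]
LOAD_FAST b → push 12. Stack: [5, 7, 12]
BINARY_OP * → 7 * 12 = 84. Stack: [5, 84]
BINARY_OP - → 5 - 84 = -79. Stack: [-79]
STORE_FAST z → z=-79. Stack: []
LOAD_FAST_LOAD_FAST a,a → push 23,23. Stack: [23, 23]
BINARY_OP * → 23 * 23 = 529. Stack: [529]
STORE_FAST z → z=529. Stack: []
LOAD_CONST → push 8. Stack: [8]
LOAD_FAST z → push 529. Stack: [8, 529]
BINARY_OP + → 8 + 529 = 537. Stack: [537]
LOAD_FAST_LOAD_FAST k,a → push 713,23. Stack: [537, 713, 23]
BINARY_OP + → 713 + 23 = 736. Stack: [537, 736]
BINARY_OP & → 537 & 736 = 512. Stack: [512]
STORE_FAST w → w=512. Stack: []
LOAD_FAST_LOAD_FAST a,b → push 23,12. Stack: [23, 12]
BINARY_OP ^ → 23 ^ 12 = 27. Stack: [27]
STORE_FAST z → z=27. Stack: []
LOAD_FAST_LOAD_FAST k,z → push 713,27. Stack: [713, 27]
BINARY_OP * → 713 * 27 = 19251. Stack: [19251]
STORE_FAST r → r=19251. Stack: []
LOAD_FAST_LOAD_FAST z,c → push 27,31. Stack: [27, 31]
BINARY_OP * → 27 * 31 = 837. Stack: [837]
STORE_FAST t → t=837. Stack: []
LOAD_FAST t → push 837. Stack: [837]
LOAD_CONST → push 5. Stack: [837, 5]
BINARY_OP + → 837 + 5 = 842. Stack: [842]
RETURN_VALUE → return 842.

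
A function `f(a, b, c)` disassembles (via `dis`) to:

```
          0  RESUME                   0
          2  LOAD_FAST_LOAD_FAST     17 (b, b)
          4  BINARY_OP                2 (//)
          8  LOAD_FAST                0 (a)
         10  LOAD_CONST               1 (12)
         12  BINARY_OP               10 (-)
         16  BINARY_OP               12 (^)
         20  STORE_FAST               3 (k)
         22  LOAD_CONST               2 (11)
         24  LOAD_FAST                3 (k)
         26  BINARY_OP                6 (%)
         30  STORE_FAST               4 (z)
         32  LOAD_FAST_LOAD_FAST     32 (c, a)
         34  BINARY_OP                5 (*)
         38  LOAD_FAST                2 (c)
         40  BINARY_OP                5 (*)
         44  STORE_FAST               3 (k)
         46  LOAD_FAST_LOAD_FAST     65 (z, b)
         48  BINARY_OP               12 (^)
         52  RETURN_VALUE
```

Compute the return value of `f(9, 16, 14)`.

-17

LOAD_FAST_LOAD_FAST b,b → push 16,16. Stack: [16, 16]
BINARY_OP // → 16 // 16 = 1. Stack: [1]
LOAD_FAST a → push 9. Stack: [1, 9]
LOAD_CONST → push 12. Stack: [1, 9, 12]
BINARY_OP - → 9 - 12 = -3. Stack: [1, -3]
BINARY_OP ^ → 1 ^ -3 = -4. Stack: [-4]
STORE_FAST k → k=-4. Stack: []
LOAD_CONST → push 11. Stack: [11]
LOAD_FAST k → push -4. Stack: [11, -4]
BINARY_OP % → 11 % -4 = -1. Stack: [-1]
STORE_FAST z → z=-1. Stack: []
LOAD_FAST_LOAD_FAST c,a → push 14,9. Stack: [14, 9]
BINARY_OP * → 14 * 9 = 126. Stack: [126]
LOAD_FAST c → push 14. Stack: [126, 14]
BINARY_OP * → 126 * 14 = 1764. Stack: [1764]
STORE_FAST k → k=1764. Stack: []
LOAD_FAST_LOAD_FAST z,b → push -1,16. Stack: [-1, 16]
BINARY_OP ^ → -1 ^ 16 = -17. Stack: [-17]
RETURN_VALUE → return -17.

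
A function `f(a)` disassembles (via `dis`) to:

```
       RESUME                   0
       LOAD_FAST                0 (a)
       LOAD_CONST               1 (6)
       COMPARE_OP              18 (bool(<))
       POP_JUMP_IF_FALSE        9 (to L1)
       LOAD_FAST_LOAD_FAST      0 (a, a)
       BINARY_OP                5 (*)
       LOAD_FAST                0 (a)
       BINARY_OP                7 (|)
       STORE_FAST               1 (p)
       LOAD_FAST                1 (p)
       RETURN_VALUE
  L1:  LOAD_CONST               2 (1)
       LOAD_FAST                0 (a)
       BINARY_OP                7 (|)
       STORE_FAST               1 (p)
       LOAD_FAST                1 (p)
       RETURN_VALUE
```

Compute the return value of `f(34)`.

35

LOAD_FAST a → push 34. Stack: [34]
LOAD_CONST → push 6. Stack: [34, 6]
COMPARE_OP bool(<) → 34 vs 6 = False. Stack: [False]
POP_JUMP_IF_FALSE → pop False; jump. Stack: []
LOAD_CONST → push 1. Stack: [1]
LOAD_FAST a → push 34. Stack: [1, 34]
BINARY_OP | → 1 | 34 = 35. Stack: [35]
STORE_FAST p → p=35. Stack: []
LOAD_FAST p → push 35. Stack: [35]
RETURN_VALUE → return 35.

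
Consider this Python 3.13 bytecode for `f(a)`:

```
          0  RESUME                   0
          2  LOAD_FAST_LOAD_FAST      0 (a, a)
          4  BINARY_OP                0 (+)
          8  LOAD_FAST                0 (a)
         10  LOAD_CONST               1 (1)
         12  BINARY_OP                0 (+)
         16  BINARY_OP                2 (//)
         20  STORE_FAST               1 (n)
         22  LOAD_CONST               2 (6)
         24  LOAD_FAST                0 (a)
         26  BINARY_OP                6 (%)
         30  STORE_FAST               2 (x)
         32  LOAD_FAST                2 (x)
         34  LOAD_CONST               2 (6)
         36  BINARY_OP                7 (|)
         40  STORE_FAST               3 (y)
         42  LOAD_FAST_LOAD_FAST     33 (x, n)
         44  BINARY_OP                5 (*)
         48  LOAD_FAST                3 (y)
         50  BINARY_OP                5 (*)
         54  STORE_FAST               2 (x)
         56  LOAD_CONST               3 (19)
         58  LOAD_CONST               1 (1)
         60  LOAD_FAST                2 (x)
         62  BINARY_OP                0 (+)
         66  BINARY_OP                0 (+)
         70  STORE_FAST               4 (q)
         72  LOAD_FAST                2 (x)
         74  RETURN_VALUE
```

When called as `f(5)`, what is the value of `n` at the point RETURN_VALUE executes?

LOAD_FAST_LOAD_FAST a,a → push 5,5. Stack: [5, 5]
BINARY_OP + → 5 + 5 = 10. Stack: [10]
LOAD_FAST a → push 5. Stack: [10, 5]
LOAD_CONST → push 1. Stack: [10, 5, 1]
BINARY_OP + → 5 + 1 = 6. Stack: [10, 6]
BINARY_OP // → 10 // 6 = 1. Stack: [1]
STORE_FAST n → n=1. Stack: []
LOAD_CONST → push 6. Stack: [6]
LOAD_FAST a → push 5. Stack: [6, 5]
BINARY_OP % → 6 % 5 = 1. Stack: [1]
STORE_FAST x → x=1. Stack: []
LOAD_FAST x → push 1. Stack: [1]
LOAD_CONST → push 6. Stack: [1, 6]
BINARY_OP | → 1 | 6 = 7. Stack: [7]
STORE_FAST y → y=7. Stack: []
LOAD_FAST_LOAD_FAST x,n → push 1,1. Stack: [1, 1]
BINARY_OP * → 1 * 1 = 1. Stack: [1]
LOAD_FAST y → push 7. Stack: [1, 7]
BINARY_OP * → 1 * 7 = 7. Stack: [7]
STORE_FAST x → x=7. Stack: []
LOAD_CONST → push 19. Stack: [19]
LOAD_CONST → push 1. Stack: [19, 1]
LOAD_FAST x → push 7. Stack: [19, 1, 7]
BINARY_OP + → 1 + 7 = 8. Stack: [19, 8]
BINARY_OP + → 19 + 8 = 27. Stack: [27]
STORE_FAST q → q=27. Stack: []
LOAD_FAST x → push 7. Stack: [7]
RETURN_VALUE → return 7.

1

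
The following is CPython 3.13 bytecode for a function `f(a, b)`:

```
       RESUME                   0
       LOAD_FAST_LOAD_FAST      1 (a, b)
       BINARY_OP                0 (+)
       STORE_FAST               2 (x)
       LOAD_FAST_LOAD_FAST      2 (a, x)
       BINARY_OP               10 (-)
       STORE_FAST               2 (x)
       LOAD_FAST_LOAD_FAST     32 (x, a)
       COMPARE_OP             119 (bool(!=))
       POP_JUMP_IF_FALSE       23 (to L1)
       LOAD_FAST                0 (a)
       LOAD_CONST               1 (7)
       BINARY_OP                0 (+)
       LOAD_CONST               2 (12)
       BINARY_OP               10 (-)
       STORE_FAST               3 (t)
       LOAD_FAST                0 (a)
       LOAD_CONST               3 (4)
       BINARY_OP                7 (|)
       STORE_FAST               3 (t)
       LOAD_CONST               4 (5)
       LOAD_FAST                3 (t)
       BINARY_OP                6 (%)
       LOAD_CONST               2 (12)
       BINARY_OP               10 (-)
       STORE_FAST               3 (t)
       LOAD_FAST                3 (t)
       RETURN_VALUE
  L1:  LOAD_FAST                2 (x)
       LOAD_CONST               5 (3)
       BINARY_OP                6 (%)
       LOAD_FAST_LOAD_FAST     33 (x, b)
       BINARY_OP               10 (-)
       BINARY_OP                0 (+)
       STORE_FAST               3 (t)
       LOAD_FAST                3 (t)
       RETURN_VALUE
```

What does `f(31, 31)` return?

LOAD_FAST_LOAD_FAST a,b → push 31,31. Stack: [31, 31]
BINARY_OP + → 31 + 31 = 62. Stack: [62]
STORE_FAST x → x=62. Stack: []
LOAD_FAST_LOAD_FAST a,x → push 31,62. Stack: [31, 62]
BINARY_OP - → 31 - 62 = -31. Stack: [-31]
STORE_FAST x → x=-31. Stack: []
LOAD_FAST_LOAD_FAST x,a → push -31,31. Stack: [-31, 31]
COMPARE_OP bool(!=) → -31 vs 31 = True. Stack: [True]
POP_JUMP_IF_FALSE → pop True; no jump. Stack: []
LOAD_FAST a → push 31. Stack: [31]
LOAD_CONST → push 7. Stack: [31, 7]
BINARY_OP + → 31 + 7 = 38. Stack: [38]
LOAD_CONST → push 12. Stack: [38, 12]
BINARY_OP - → 38 - 12 = 26. Stack: [26]
STORE_FAST t → t=26. Stack: []
LOAD_FAST a → push 31. Stack: [31]
LOAD_CONST → push 4. Stack: [31, 4]
BINARY_OP | → 31 | 4 = 31. Stack: [31]
STORE_FAST t → t=31. Stack: []
LOAD_CONST → push 5. Stack: [5]
LOAD_FAST t → push 31. Stack: [5, 31]
BINARY_OP % → 5 % 31 = 5. Stack: [5]
LOAD_CONST → push 12. Stack: [5, 12]
BINARY_OP - → 5 - 12 = -7. Stack: [-7]
STORE_FAST t → t=-7. Stack: []
LOAD_FAST t → push -7. Stack: [-7]
RETURN_VALUE → return -7.

-7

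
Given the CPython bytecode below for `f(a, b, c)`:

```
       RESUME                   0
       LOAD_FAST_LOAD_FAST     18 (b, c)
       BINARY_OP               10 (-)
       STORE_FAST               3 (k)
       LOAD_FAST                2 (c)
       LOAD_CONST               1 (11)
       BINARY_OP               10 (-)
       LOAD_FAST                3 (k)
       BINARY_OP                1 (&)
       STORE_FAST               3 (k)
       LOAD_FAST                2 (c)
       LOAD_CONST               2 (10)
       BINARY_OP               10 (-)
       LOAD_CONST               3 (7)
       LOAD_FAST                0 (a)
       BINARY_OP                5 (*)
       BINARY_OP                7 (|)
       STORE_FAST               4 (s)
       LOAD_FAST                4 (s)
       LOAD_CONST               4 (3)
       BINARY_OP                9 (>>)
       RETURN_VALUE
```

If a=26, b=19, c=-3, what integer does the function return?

LOAD_FAST_LOAD_FAST b,c → push 19,-3. Stack: [19, -3]
BINARY_OP - → 19 - -3 = 22. Stack: [22]
STORE_FAST k → k=22. Stack: []
LOAD_FAST c → push -3. Stack: [-3]
LOAD_CONST → push 11. Stack: [-3, 11]
BINARY_OP - → -3 - 11 = -14. Stack: [-14]
LOAD_FAST k → push 22. Stack: [-14, 22]
BINARY_OP & → -14 & 22 = 18. Stack: [18]
STORE_FAST k → k=18. Stack: []
LOAD_FAST c → push -3. Stack: [-3]
LOAD_CONST → push 10. Stack: [-3, 10]
BINARY_OP - → -3 - 10 = -13. Stack: [-13]
LOAD_CONST → push 7. Stack: [-13, 7]
LOAD_FAST a → push 26. Stack: [-13, 7, 26]
BINARY_OP * → 7 * 26 = 182. Stack: [-13, 182]
BINARY_OP | → -13 | 182 = -9. Stack: [-9]
STORE_FAST s → s=-9. Stack: []
LOAD_FAST s → push -9. Stack: [-9]
LOAD_CONST → push 3. Stack: [-9, 3]
BINARY_OP >> → -9 >> 3 = -2. Stack: [-2]
RETURN_VALUE → return -2.

-2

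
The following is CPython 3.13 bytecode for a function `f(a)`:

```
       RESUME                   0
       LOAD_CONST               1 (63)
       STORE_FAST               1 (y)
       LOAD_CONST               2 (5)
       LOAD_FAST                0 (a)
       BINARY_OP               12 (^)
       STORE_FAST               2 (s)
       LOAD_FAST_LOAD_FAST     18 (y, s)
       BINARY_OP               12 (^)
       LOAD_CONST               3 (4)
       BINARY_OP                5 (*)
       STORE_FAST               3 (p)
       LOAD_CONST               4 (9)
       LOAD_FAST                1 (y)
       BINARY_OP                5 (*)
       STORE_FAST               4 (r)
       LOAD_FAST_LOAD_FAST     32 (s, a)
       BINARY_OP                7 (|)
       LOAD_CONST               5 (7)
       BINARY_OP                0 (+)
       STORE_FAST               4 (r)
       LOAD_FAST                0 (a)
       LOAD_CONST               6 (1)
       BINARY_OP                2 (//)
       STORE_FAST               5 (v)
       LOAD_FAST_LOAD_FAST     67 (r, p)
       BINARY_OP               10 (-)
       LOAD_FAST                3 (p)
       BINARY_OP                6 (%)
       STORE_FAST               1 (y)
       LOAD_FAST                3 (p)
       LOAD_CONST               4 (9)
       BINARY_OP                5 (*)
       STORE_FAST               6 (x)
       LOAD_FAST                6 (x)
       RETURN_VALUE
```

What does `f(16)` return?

LOAD_CONST → push 63. Stack: [63]
STORE_FAST y → y=63. Stack: []
LOAD_CONST → push 5. Stack: [5]
LOAD_FAST a → push 16. Stack: [5, 16]
BINARY_OP ^ → 5 ^ 16 = 21. Stack: [21]
STORE_FAST s → s=21. Stack: []
LOAD_FAST_LOAD_FAST y,s → push 63,21. Stack: [63, 21]
BINARY_OP ^ → 63 ^ 21 = 42. Stack: [42]
LOAD_CONST → push 4. Stack: [42, 4]
BINARY_OP * → 42 * 4 = 168. Stack: [168]
STORE_FAST p → p=168. Stack: []
LOAD_CONST → push 9. Stack: [9]
LOAD_FAST y → push 63. Stack: [9, 63]
BINARY_OP * → 9 * 63 = 567. Stack: [567]
STORE_FAST r → r=567. Stack: []
LOAD_FAST_LOAD_FAST s,a → push 21,16. Stack: [21, 16]
BINARY_OP | → 21 | 16 = 21. Stack: [21]
LOAD_CONST → push 7. Stack: [21, 7]
BINARY_OP + → 21 + 7 = 28. Stack: [28]
STORE_FAST r → r=28. Stack: []
LOAD_FAST a → push 16. Stack: [16]
LOAD_CONST → push 1. Stack: [16, 1]
BINARY_OP // → 16 // 1 = 16. Stack: [16]
STORE_FAST v → v=16. Stack: []
LOAD_FAST_LOAD_FAST r,p → push 28,168. Stack: [28, 168]
BINARY_OP - → 28 - 168 = -140. Stack: [-140]
LOAD_FAST p → push 168. Stack: [-140, 168]
BINARY_OP % → -140 % 168 = 28. Stack: [28]
STORE_FAST y → y=28. Stack: []
LOAD_FAST p → push 168. Stack: [168]
LOAD_CONST → push 9. Stack: [168, 9]
BINARY_OP * → 168 * 9 = 1512. Stack: [1512]
STORE_FAST x → x=1512. Stack: []
LOAD_FAST x → push 1512. Stack: [1512]
RETURN_VALUE → return 1512.

1512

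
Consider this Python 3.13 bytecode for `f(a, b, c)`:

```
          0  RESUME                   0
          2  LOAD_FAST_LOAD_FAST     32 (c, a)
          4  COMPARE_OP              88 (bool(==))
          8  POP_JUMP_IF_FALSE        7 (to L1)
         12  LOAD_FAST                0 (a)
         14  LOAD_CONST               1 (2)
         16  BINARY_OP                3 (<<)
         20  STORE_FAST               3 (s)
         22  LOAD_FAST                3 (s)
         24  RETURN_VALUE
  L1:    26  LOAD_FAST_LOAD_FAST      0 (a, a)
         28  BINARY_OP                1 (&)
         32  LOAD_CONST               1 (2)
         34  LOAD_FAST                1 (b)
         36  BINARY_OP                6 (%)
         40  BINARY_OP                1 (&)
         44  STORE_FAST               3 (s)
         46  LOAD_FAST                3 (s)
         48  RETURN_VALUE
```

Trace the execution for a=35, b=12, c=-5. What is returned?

2

LOAD_FAST_LOAD_FAST c,a → push -5,35. Stack: [-5, 35]
COMPARE_OP bool(==) → -5 vs 35 = False. Stack: [False]
POP_JUMP_IF_FALSE → pop False; jump. Stack: []
LOAD_FAST_LOAD_FAST a,a → push 35,35. Stack: [35, 35]
BINARY_OP & → 35 & 35 = 35. Stack: [35]
LOAD_CONST → push 2. Stack: [35, 2]
LOAD_FAST b → push 12. Stack: [35, 2, 12]
BINARY_OP % → 2 % 12 = 2. Stack: [35, 2]
BINARY_OP & → 35 & 2 = 2. Stack: [2]
STORE_FAST s → s=2. Stack: []
LOAD_FAST s → push 2. Stack: [2]
RETURN_VALUE → return 2.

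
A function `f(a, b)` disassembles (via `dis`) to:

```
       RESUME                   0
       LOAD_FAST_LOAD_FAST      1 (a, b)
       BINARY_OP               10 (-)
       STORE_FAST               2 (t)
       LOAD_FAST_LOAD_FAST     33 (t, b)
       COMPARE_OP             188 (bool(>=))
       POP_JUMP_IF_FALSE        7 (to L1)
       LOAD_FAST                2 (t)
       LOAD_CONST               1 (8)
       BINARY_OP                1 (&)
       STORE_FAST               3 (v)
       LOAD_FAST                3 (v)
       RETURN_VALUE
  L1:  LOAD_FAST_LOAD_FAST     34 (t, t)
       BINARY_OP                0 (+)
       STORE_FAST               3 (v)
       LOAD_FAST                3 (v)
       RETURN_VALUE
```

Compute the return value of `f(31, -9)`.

LOAD_FAST_LOAD_FAST a,b → push 31,-9. Stack: [31, -9]
BINARY_OP - → 31 - -9 = 40. Stack: [40]
STORE_FAST t → t=40. Stack: []
LOAD_FAST_LOAD_FAST t,b → push 40,-9. Stack: [40, -9]
COMPARE_OP bool(>=) → 40 vs -9 = True. Stack: [True]
POP_JUMP_IF_FALSE → pop True; no jump. Stack: []
LOAD_FAST t → push 40. Stack: [40]
LOAD_CONST → push 8. Stack: [40, 8]
BINARY_OP & → 40 & 8 = 8. Stack: [8]
STORE_FAST v → v=8. Stack: []
LOAD_FAST v → push 8. Stack: [8]
RETURN_VALUE → return 8.

8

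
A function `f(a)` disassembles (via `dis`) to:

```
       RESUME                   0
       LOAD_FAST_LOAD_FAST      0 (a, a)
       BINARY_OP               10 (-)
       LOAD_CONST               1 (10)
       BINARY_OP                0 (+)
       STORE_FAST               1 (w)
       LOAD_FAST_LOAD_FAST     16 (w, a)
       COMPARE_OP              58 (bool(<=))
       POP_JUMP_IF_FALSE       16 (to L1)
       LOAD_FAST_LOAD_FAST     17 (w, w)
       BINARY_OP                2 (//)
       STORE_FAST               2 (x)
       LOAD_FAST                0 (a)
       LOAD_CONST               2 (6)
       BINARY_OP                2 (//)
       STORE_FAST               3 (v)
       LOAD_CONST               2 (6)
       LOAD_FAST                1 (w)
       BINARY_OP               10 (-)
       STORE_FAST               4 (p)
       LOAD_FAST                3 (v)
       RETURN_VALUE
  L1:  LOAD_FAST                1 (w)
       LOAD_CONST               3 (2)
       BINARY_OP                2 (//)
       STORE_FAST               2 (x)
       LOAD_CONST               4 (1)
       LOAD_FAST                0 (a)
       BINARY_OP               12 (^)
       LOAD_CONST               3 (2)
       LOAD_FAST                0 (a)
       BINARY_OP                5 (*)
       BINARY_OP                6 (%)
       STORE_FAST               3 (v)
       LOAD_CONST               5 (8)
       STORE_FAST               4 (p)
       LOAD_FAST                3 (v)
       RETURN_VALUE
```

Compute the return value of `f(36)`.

LOAD_FAST_LOAD_FAST a,a → push 36,36. Stack: [36, 36]
BINARY_OP - → 36 - 36 = 0. Stack: [0]
LOAD_CONST → push 10. Stack: [0, 10]
BINARY_OP + → 0 + 10 = 10. Stack: [10]
STORE_FAST w → w=10. Stack: []
LOAD_FAST_LOAD_FAST w,a → push 10,36. Stack: [10, 36]
COMPARE_OP bool(<=) → 10 vs 36 = True. Stack: [True]
POP_JUMP_IF_FALSE → pop True; no jump. Stack: []
LOAD_FAST_LOAD_FAST w,w → push 10,10. Stack: [10, 10]
BINARY_OP // → 10 // 10 = 1. Stack: [1]
STORE_FAST x → x=1. Stack: []
LOAD_FAST a → push 36. Stack: [36]
LOAD_CONST → push 6. Stack: [36, 6]
BINARY_OP // → 36 // 6 = 6. Stack: [6]
STORE_FAST v → v=6. Stack: []
LOAD_CONST → push 6. Stack: [6]
LOAD_FAST w → push 10. Stack: [6, 10]
BINARY_OP - → 6 - 10 = -4. Stack: [-4]
STORE_FAST p → p=-4. Stack: []
LOAD_FAST v → push 6. Stack: [6]
RETURN_VALUE → return 6.

6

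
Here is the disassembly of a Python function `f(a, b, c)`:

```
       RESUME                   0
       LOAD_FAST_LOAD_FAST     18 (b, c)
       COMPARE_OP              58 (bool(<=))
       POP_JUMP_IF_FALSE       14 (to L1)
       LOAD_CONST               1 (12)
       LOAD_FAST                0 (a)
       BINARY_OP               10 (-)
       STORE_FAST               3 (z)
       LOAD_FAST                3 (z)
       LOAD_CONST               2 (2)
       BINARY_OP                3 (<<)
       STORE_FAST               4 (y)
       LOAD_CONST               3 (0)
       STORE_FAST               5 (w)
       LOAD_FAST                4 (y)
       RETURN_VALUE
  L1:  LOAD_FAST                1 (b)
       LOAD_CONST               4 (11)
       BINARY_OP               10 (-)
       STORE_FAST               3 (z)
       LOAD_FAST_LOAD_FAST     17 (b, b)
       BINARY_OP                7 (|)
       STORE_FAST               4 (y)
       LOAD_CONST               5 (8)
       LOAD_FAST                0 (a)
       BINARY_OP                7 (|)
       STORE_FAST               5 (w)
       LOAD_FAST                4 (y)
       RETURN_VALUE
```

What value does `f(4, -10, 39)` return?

LOAD_FAST_LOAD_FAST b,c → push -10,39. Stack: [-10, 39]
COMPARE_OP bool(<=) → -10 vs 39 = True. Stack: [True]
POP_JUMP_IF_FALSE → pop True; no jump. Stack: []
LOAD_CONST → push 12. Stack: [12]
LOAD_FAST a → push 4. Stack: [12, 4]
BINARY_OP - → 12 - 4 = 8. Stack: [8]
STORE_FAST z → z=8. Stack: []
LOAD_FAST z → push 8. Stack: [8]
LOAD_CONST → push 2. Stack: [8, 2]
BINARY_OP << → 8 << 2 = 32. Stack: [32]
STORE_FAST y → y=32. Stack: []
LOAD_CONST → push 0. Stack: [0]
STORE_FAST w → w=0. Stack: []
LOAD_FAST y → push 32. Stack: [32]
RETURN_VALUE → return 32.

32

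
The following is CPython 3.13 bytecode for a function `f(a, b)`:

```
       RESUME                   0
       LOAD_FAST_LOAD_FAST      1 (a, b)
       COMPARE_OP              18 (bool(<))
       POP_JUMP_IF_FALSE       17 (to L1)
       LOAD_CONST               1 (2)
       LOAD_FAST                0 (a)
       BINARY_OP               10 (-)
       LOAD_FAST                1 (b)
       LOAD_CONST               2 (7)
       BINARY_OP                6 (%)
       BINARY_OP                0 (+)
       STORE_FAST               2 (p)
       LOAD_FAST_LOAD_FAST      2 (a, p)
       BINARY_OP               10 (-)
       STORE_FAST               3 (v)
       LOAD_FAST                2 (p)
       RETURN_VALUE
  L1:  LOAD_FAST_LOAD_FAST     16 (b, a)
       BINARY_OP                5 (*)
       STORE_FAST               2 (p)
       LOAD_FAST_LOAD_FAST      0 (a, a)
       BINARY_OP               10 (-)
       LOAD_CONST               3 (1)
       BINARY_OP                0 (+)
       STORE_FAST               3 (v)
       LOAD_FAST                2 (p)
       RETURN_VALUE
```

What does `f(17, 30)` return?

-13

LOAD_FAST_LOAD_FAST a,b → push 17,30. Stack: [17, 30]
COMPARE_OP bool(<) → 17 vs 30 = True. Stack: [True]
POP_JUMP_IF_FALSE → pop True; no jump. Stack: []
LOAD_CONST → push 2. Stack: [2]
LOAD_FAST a → push 17. Stack: [2, 17]
BINARY_OP - → 2 - 17 = -15. Stack: [-15]
LOAD_FAST b → push 30. Stack: [-15, 30]
LOAD_CONST → push 7. Stack: [-15, 30, 7]
BINARY_OP % → 30 % 7 = 2. Stack: [-15, 2]
BINARY_OP + → -15 + 2 = -13. Stack: [-13]
STORE_FAST p → p=-13. Stack: []
LOAD_FAST_LOAD_FAST a,p → push 17,-13. Stack: [17, -13]
BINARY_OP - → 17 - -13 = 30. Stack: [30]
STORE_FAST v → v=30. Stack: []
LOAD_FAST p → push -13. Stack: [-13]
RETURN_VALUE → return -13.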